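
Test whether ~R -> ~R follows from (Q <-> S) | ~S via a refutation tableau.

Yes

Initial set: {((Q <-> S) | ~S); ~(~R -> ~R)}.
~(~R -> ~R): α-rule — add ~R, ~~R.
× closes — contains both R and ~R.
All 1 branch closes.
Every branch closed, so the premises entail the conclusion.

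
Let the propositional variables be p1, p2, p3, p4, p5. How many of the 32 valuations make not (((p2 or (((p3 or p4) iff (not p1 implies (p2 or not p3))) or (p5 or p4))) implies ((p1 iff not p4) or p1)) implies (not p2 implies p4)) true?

Initial set: {T not (((p2 or (((p3 or p4) iff (not p1 implies (p2 or not p3))) or (p5 or p4))) implies ((p1 iff not p4) or p1)) implies (not p2 implies p4))}.
T not (((p2 or (((p3 or p4) iff (not p1 implies (p2 or not p3))) or (p5 or p4))) implies ((p1 iff not p4) or p1)) implies (not p2 implies p4)): α-rule — add T ((p2 or (((p3 or p4) iff (not p1 implies (p2 or not p3))) or (p5 or p4))) implies ((p1 iff not p4) or p1)), F (not p2 implies p4).
F (not p2 implies p4): α-rule — add T not p2, F p4.
T ((p2 or (((p3 or p4) iff (not p1 implies (p2 or not p3))) or (p5 or p4))) implies ((p1 iff not p4) or p1)): β-rule — branch into F (p2 or (((p3 or p4) iff (not p1 implies (p2 or not p3))) or (p5 or p4)))  //  T ((p1 iff not p4) or p1).
  branch 1 (add F (p2 or (((p3 or p4) iff (not p1 implies (p2 or not p3))) or (p5 or p4)))):
    F (p2 or (((p3 or p4) iff (not p1 implies (p2 or not p3))) or (p5 or p4))): α-rule — add F p2, F (((p3 or p4) iff (not p1 implies (p2 or not p3))) or (p5 or p4)).
    F (((p3 or p4) iff (not p1 implies (p2 or not p3))) or (p5 or p4)): α-rule — add F ((p3 or p4) iff (not p1 implies (p2 or not p3))), F (p5 or p4).
    F (p5 or p4): α-rule — add F p5, F p4.
    F ((p3 or p4) iff (not p1 implies (p2 or not p3))): β-rule — branch into T (p3 or p4), F (not p1 implies (p2 or not p3))  //  F (p3 or p4), T (not p1 implies (p2 or not p3)).
      branch 1.1 (add T (p3 or p4), F (not p1 implies (p2 or not p3))):
        F (not p1 implies (p2 or not p3)): α-rule — add T not p1, F (p2 or not p3).
        F (p2 or not p3): α-rule — add F p2, F not p3.
        T (p3 or p4): β-rule — branch into T p3  //  T p4.
          branch 1.1.1 (add T p3):
            ○ open, literals {p1=0, p2=0, p3=1, p4=0, p5=0}.
          branch 1.1.2 (add T p4):
            × closes — contains both p4 and not p4.
      branch 1.2 (add F (p3 or p4), T (not p1 implies (p2 or not p3))):
        F (p3 or p4): α-rule — add F p3, F p4.
        T (not p1 implies (p2 or not p3)): β-rule — branch into F not p1  //  T (p2 or not p3).
          branch 1.2.1 (add F not p1):
            ○ open, literals {p1=1, p2=0, p3=0, p4=0, p5=0}.
          branch 1.2.2 (add T (p2 or not p3)):
            T (p2 or not p3): β-rule — branch into T p2  //  T not p3.
              branch 1.2.2.1 (add T p2):
                × closes — contains both p2 and not p2.
              branch 1.2.2.2 (add T not p3):
                ○ open, literals {p2=0, p3=0, p4=0, p5=0}.
  branch 2 (add T ((p1 iff not p4) or p1)):
    T ((p1 iff not p4) or p1): β-rule — branch into T (p1 iff not p4)  //  T p1.
      branch 2.1 (add T (p1 iff not p4)):
        T (p1 iff not p4): β-rule — branch into T p1, T not p4  //  F p1, F not p4.
          branch 2.1.1 (add T p1, T not p4):
            ○ open, literals {p1=1, p2=0, p4=0}.
          branch 2.1.2 (add F p1, F not p4):
            × closes — contains both p4 and not p4.
      branch 2.2 (add T p1):
        ○ open, literals {p1=1, p2=0, p4=0}.
3 branches closed, 5 open.
Each open branch fixes some atoms; the unmentioned ones are free. Counting distinct full assignments: branch {p1=0, p2=0, p3=1, p4=0, p5=0} (none free) contributes 1 new; branch {p1=1, p2=0, p3=0, p4=0, p5=0} (none free) contributes 1 new; branch {p2=0, p3=0, p4=0, p5=0} (p1) contributes 1 new; branch {p1=1, p2=0, p4=0} (p3, p5) contributes 3 new; branch {p1=1, p2=0, p4=0} (p3, p5) contributes 0 new. Total: 6.

6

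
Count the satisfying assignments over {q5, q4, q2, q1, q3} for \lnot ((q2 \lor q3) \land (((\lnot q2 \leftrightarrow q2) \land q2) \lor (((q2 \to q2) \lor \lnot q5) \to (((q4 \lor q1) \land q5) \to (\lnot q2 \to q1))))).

9

Initial set: {\lnot ((q2 \lor q3) \land (((\lnot q2 \leftrightarrow q2) \land q2) \lor (((q2 \to q2) \lor \lnot q5) \to (((q4 \lor q1) \land q5) \to (\lnot q2 \to q1)))))}.
\lnot ((q2 \lor q3) \land (((\lnot q2 \leftrightarrow q2) \land q2) \lor (((q2 \to q2) \lor \lnot q5) \to (((q4 \lor q1) \land q5) \to (\lnot q2 \to q1))))): β-rule — branch into \lnot (q2 \lor q3)  //  \lnot (((\lnot q2 \leftrightarrow q2) \land q2) \lor (((q2 \to q2) \lor \lnot q5) \to (((q4 \lor q1) \land q5) \to (\lnot q2 \to q1)))).
  branch 1 (add \lnot (q2 \lor q3)):
    \lnot (q2 \lor q3): α-rule — add \lnot q2, \lnot q3.
    ○ open, literals {q2=F, q3=F}.
  branch 2 (add \lnot (((\lnot q2 \leftrightarrow q2) \land q2) \lor (((q2 \to q2) \lor \lnot q5) \to (((q4 \lor q1) \land q5) \to (\lnot q2 \to q1))))):
    \lnot (((\lnot q2 \leftrightarrow q2) \land q2) \lor (((q2 \to q2) \lor \lnot q5) \to (((q4 \lor q1) \land q5) \to (\lnot q2 \to q1)))): α-rule — add \lnot ((\lnot q2 \leftrightarrow q2) \land q2), \lnot (((q2 \to q2) \lor \lnot q5) \to (((q4 \lor q1) \land q5) \to (\lnot q2 \to q1))).
    \lnot (((q2 \to q2) \lor \lnot q5) \to (((q4 \lor q1) \land q5) \to (\lnot q2 \to q1))): α-rule — add ((q2 \to q2) \lor \lnot q5), \lnot (((q4 \lor q1) \land q5) \to (\lnot q2 \to q1)).
    \lnot (((q4 \lor q1) \land q5) \to (\lnot q2 \to q1)): α-rule — add ((q4 \lor q1) \land q5), \lnot (\lnot q2 \to q1).
    ((q4 \lor q1) \land q5): α-rule — add (q4 \lor q1), q5.
    \lnot (\lnot q2 \to q1): α-rule — add \lnot q2, \lnot q1.
    \lnot ((\lnot q2 \leftrightarrow q2) \land q2): β-rule — branch into \lnot (\lnot q2 \leftrightarrow q2)  //  \lnot q2.
      branch 2.1 (add \lnot (\lnot q2 \leftrightarrow q2)):
        ((q2 \to q2) \lor \lnot q5): β-rule — branch into (q2 \to q2)  //  \lnot q5.
          branch 2.1.1 (add (q2 \to q2)):
            (q4 \lor q1): β-rule — branch into q4  //  q1.
              branch 2.1.1.1 (add q4):
                \lnot (\lnot q2 \leftrightarrow q2): β-rule — branch into \lnot q2, \lnot q2  //  \lnot \lnot q2, q2.
                  branch 2.1.1.1.1 (add \lnot q2, \lnot q2):
                    (q2 \to q2): β-rule — branch into \lnot q2  //  q2.
                      branch 2.1.1.1.1.1 (add \lnot q2):
                        ○ open, literals {q1=F, q2=F, q4=T, q5=T}.
                      branch 2.1.1.1.1.2 (add q2):
                        × closes — contains both q2 and \lnot q2.
                  branch 2.1.1.1.2 (add \lnot \lnot q2, q2):
                    × closes — contains both q2 and \lnot q2.
              branch 2.1.1.2 (add q1):
                × closes — contains both q1 and \lnot q1.
          branch 2.1.2 (add \lnot q5):
            × closes — contains both q5 and \lnot q5.
      branch 2.2 (add \lnot q2):
        ((q2 \to q2) \lor \lnot q5): β-rule — branch into (q2 \to q2)  //  \lnot q5.
          branch 2.2.1 (add (q2 \to q2)):
            (q4 \lor q1): β-rule — branch into q4  //  q1.
              branch 2.2.1.1 (add q4):
                (q2 \to q2): β-rule — branch into \lnot q2  //  q2.
                  branch 2.2.1.1.1 (add \lnot q2):
                    ○ open, literals {q1=F, q2=F, q4=T, q5=T}.
                  branch 2.2.1.1.2 (add q2):
                    × closes — contains both q2 and \lnot q2.
              branch 2.2.1.2 (add q1):
                × closes — contains both q1 and \lnot q1.
          branch 2.2.2 (add \lnot q5):
            × closes — contains both q5 and \lnot q5.
7 branches closed, 3 open.
Each open branch fixes some atoms; the unmentioned ones are free. Counting distinct full assignments: branch {q2=F, q3=F} (q5, q4, q1) contributes 8 new; branch {q1=F, q2=F, q4=T, q5=T} (q3) contributes 1 new; branch {q1=F, q2=F, q4=T, q5=T} (q3) contributes 0 new. Total: 9.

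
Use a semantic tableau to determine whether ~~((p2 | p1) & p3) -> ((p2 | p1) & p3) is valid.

Assume the negation and expand:
Initial set: {F (~~((p2 | p1) & p3) -> ((p2 | p1) & p3))}.
F (~~((p2 | p1) & p3) -> ((p2 | p1) & p3)): α-rule — add T ~~((p2 | p1) & p3), F ((p2 | p1) & p3).
T ~~((p2 | p1) & p3): drop double negation, giving T ((p2 | p1) & p3).
T ((p2 | p1) & p3): α-rule — add T (p2 | p1), T p3.
F ((p2 | p1) & p3): β-rule — branch into F (p2 | p1)  //  F p3.
  branch 1 (add F (p2 | p1)):
    F (p2 | p1): α-rule — add F p2, F p1.
    T (p2 | p1): β-rule — branch into T p2  //  T p1.
      branch 1.1 (add T p2):
        × closes — contains both p2 and ~p2.
      branch 1.2 (add T p1):
        × closes — contains both p1 and ~p1.
  branch 2 (add F p3):
    × closes — contains both p3 and ~p3.
All 3 branches close.
Every branch closed, so the negation is unsatisfiable and the formula is valid.

Valid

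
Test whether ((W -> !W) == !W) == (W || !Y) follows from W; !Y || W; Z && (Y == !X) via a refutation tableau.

Initial set: {W; (!Y || W); (Z && (Y == !X)); !(((W -> !W) == !W) == (W || !Y))}.
(Z && (Y == !X)): α-rule — add Z, (Y == !X).
(!Y || W): β-rule — branch into !Y  //  W.
  branch 1 (add !Y):
    !(((W -> !W) == !W) == (W || !Y)): β-rule — branch into ((W -> !W) == !W), !(W || !Y)  //  !((W -> !W) == !W), (W || !Y).
      branch 1.1 (add ((W -> !W) == !W), !(W || !Y)):
        !(W || !Y): α-rule — add !W, !!Y.
        × closes — contains both W and !W.
      branch 1.2 (add !((W -> !W) == !W), (W || !Y)):
        (Y == !X): β-rule — branch into Y, !X  //  !Y, !!X.
          branch 1.2.1 (add Y, !X):
            × closes — contains both Y and !Y.
          branch 1.2.2 (add !Y, !!X):
            !((W -> !W) == !W): β-rule — branch into (W -> !W), !!W  //  !(W -> !W), !W.
              branch 1.2.2.1 (add (W -> !W), !!W):
                (W || !Y): β-rule — branch into W  //  !Y.
                  branch 1.2.2.1.1 (add W):
                    (W -> !W): β-rule — branch into !W  //  !W.
                      branch 1.2.2.1.1.1 (add !W):
                        × closes — contains both W and !W.
                      branch 1.2.2.1.1.2 (add !W):
                        × closes — contains both W and !W.
                  branch 1.2.2.1.2 (add !Y):
                    (W -> !W): β-rule — branch into !W  //  !W.
                      branch 1.2.2.1.2.1 (add !W):
                        × closes — contains both W and !W.
                      branch 1.2.2.1.2.2 (add !W):
                        × closes — contains both W and !W.
              branch 1.2.2.2 (add !(W -> !W), !W):
                × closes — contains both W and !W.
  branch 2 (add W):
    !(((W -> !W) == !W) == (W || !Y)): β-rule — branch into ((W -> !W) == !W), !(W || !Y)  //  !((W -> !W) == !W), (W || !Y).
      branch 2.1 (add ((W -> !W) == !W), !(W || !Y)):
        !(W || !Y): α-rule — add !W, !!Y.
        × closes — contains both W and !W.
      branch 2.2 (add !((W -> !W) == !W), (W || !Y)):
        (Y == !X): β-rule — branch into Y, !X  //  !Y, !!X.
          branch 2.2.1 (add Y, !X):
            !((W -> !W) == !W): β-rule — branch into (W -> !W), !!W  //  !(W -> !W), !W.
              branch 2.2.1.1 (add (W -> !W), !!W):
                (W || !Y): β-rule — branch into W  //  !Y.
                  branch 2.2.1.1.1 (add W):
                    (W -> !W): β-rule — branch into !W  //  !W.
                      branch 2.2.1.1.1.1 (add !W):
                        × closes — contains both W and !W.
                      branch 2.2.1.1.1.2 (add !W):
                        × closes — contains both W and !W.
                  branch 2.2.1.1.2 (add !Y):
                    × closes — contains both Y and !Y.
              branch 2.2.1.2 (add !(W -> !W), !W):
                × closes — contains both W and !W.
          branch 2.2.2 (add !Y, !!X):
            !((W -> !W) == !W): β-rule — branch into (W -> !W), !!W  //  !(W -> !W), !W.
              branch 2.2.2.1 (add (W -> !W), !!W):
                (W || !Y): β-rule — branch into W  //  !Y.
                  branch 2.2.2.1.1 (add W):
                    (W -> !W): β-rule — branch into !W  //  !W.
                      branch 2.2.2.1.1.1 (add !W):
                        × closes — contains both W and !W.
                      branch 2.2.2.1.1.2 (add !W):
                        × closes — contains both W and !W.
                  branch 2.2.2.1.2 (add !Y):
                    (W -> !W): β-rule — branch into !W  //  !W.
                      branch 2.2.2.1.2.1 (add !W):
                        × closes — contains both W and !W.
                      branch 2.2.2.1.2.2 (add !W):
                        × closes — contains both W and !W.
              branch 2.2.2.2 (add !(W -> !W), !W):
                × closes — contains both W and !W.
All 17 branches close.
Every branch closed, so the premises entail the conclusion.

Yes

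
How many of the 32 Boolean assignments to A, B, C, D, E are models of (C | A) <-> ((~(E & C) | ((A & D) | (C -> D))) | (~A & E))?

22

Initial set: {((C | A) <-> ((~(E & C) | ((A & D) | (C -> D))) | (~A & E)))}.
((C | A) <-> ((~(E & C) | ((A & D) | (C -> D))) | (~A & E))): β-rule — branch into (C | A), ((~(E & C) | ((A & D) | (C -> D))) | (~A & E))  //  ~(C | A), ~((~(E & C) | ((A & D) | (C -> D))) | (~A & E)).
  branch 1 (add (C | A), ((~(E & C) | ((A & D) | (C -> D))) | (~A & E))):
    (C | A): β-rule — branch into C  //  A.
      branch 1.1 (add C):
        ((~(E & C) | ((A & D) | (C -> D))) | (~A & E)): β-rule — branch into (~(E & C) | ((A & D) | (C -> D)))  //  (~A & E).
          branch 1.1.1 (add (~(E & C) | ((A & D) | (C -> D)))):
            (~(E & C) | ((A & D) | (C -> D))): β-rule — branch into ~(E & C)  //  ((A & D) | (C -> D)).
              branch 1.1.1.1 (add ~(E & C)):
                ~(E & C): β-rule — branch into ~E  //  ~C.
                  branch 1.1.1.1.1 (add ~E):
                    ○ open, literals {C=1, E=0}.
                  branch 1.1.1.1.2 (add ~C):
                    × closes — contains both C and ~C.
              branch 1.1.1.2 (add ((A & D) | (C -> D))):
                ((A & D) | (C -> D)): β-rule — branch into (A & D)  //  (C -> D).
                  branch 1.1.1.2.1 (add (A & D)):
                    (A & D): α-rule — add A, D.
                    ○ open, literals {A=1, C=1, D=1}.
                  branch 1.1.1.2.2 (add (C -> D)):
                    (C -> D): β-rule — branch into ~C  //  D.
                      branch 1.1.1.2.2.1 (add ~C):
                        × closes — contains both C and ~C.
                      branch 1.1.1.2.2.2 (add D):
                        ○ open, literals {C=1, D=1}.
          branch 1.1.2 (add (~A & E)):
            (~A & E): α-rule — add ~A, E.
            ○ open, literals {A=0, C=1, E=1}.
      branch 1.2 (add A):
        ((~(E & C) | ((A & D) | (C -> D))) | (~A & E)): β-rule — branch into (~(E & C) | ((A & D) | (C -> D)))  //  (~A & E).
          branch 1.2.1 (add (~(E & C) | ((A & D) | (C -> D)))):
            (~(E & C) | ((A & D) | (C -> D))): β-rule — branch into ~(E & C)  //  ((A & D) | (C -> D)).
              branch 1.2.1.1 (add ~(E & C)):
                ~(E & C): β-rule — branch into ~E  //  ~C.
                  branch 1.2.1.1.1 (add ~E):
                    ○ open, literals {A=1, E=0}.
                  branch 1.2.1.1.2 (add ~C):
                    ○ open, literals {A=1, C=0}.
              branch 1.2.1.2 (add ((A & D) | (C -> D))):
                ((A & D) | (C -> D)): β-rule — branch into (A & D)  //  (C -> D).
                  branch 1.2.1.2.1 (add (A & D)):
                    (A & D): α-rule — add A, D.
                    ○ open, literals {A=1, D=1}.
                  branch 1.2.1.2.2 (add (C -> D)):
                    (C -> D): β-rule — branch into ~C  //  D.
                      branch 1.2.1.2.2.1 (add ~C):
                        ○ open, literals {A=1, C=0}.
                      branch 1.2.1.2.2.2 (add D):
                        ○ open, literals {A=1, D=1}.
          branch 1.2.2 (add (~A & E)):
            (~A & E): α-rule — add ~A, E.
            × closes — contains both A and ~A.
  branch 2 (add ~(C | A), ~((~(E & C) | ((A & D) | (C -> D))) | (~A & E))):
    ~(C | A): α-rule — add ~C, ~A.
    ~((~(E & C) | ((A & D) | (C -> D))) | (~A & E)): α-rule — add ~(~(E & C) | ((A & D) | (C -> D))), ~(~A & E).
    ~(~(E & C) | ((A & D) | (C -> D))): α-rule — add ~~(E & C), ~((A & D) | (C -> D)).
    ~~(E & C): α-rule — add E, C.
    × closes — contains both C and ~C.
4 branches closed, 9 open.
Each open branch fixes some atoms; the unmentioned ones are free. Counting distinct full assignments: branch {C=1, E=0} (A, B, D) contributes 8 new; branch {A=1, C=1, D=1} (B, E) contributes 2 new; branch {C=1, D=1} (A, B, E) contributes 2 new; branch {A=0, C=1, E=1} (B, D) contributes 2 new; branch {A=1, E=0} (B, C, D) contributes 4 new; branch {A=1, C=0} (B, D, E) contributes 4 new; branch {A=1, D=1} (B, C, E) contributes 0 new; branch {A=1, C=0} (B, D, E) contributes 0 new; branch {A=1, D=1} (B, C, E) contributes 0 new. Total: 22.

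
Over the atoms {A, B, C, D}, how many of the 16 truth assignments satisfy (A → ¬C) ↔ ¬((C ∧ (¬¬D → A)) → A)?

Initial set: {((A → ¬C) ↔ ¬((C ∧ (¬¬D → A)) → A))}.
((A → ¬C) ↔ ¬((C ∧ (¬¬D → A)) → A)): β-rule — branch into (A → ¬C), ¬((C ∧ (¬¬D → A)) → A)  //  ¬(A → ¬C), ¬¬((C ∧ (¬¬D → A)) → A).
  branch 1 (add (A → ¬C), ¬((C ∧ (¬¬D → A)) → A)):
    ¬((C ∧ (¬¬D → A)) → A): α-rule — add (C ∧ (¬¬D → A)), ¬A.
    (C ∧ (¬¬D → A)): α-rule — add C, (¬¬D → A).
    (A → ¬C): β-rule — branch into ¬A  //  ¬C.
      branch 1.1 (add ¬A):
        (¬¬D → A): β-rule — branch into ¬¬¬D  //  A.
          branch 1.1.1 (add ¬¬¬D):
            ¬¬¬D: drop double negation, giving ¬D.
            ○ open, literals {A=F, C=T, D=F}.
          branch 1.1.2 (add A):
            × closes — contains both A and ¬A.
      branch 1.2 (add ¬C):
        × closes — contains both C and ¬C.
  branch 2 (add ¬(A → ¬C), ¬¬((C ∧ (¬¬D → A)) → A)):
    ¬(A → ¬C): α-rule — add A, ¬¬C.
    ¬¬((C ∧ (¬¬D → A)) → A): β-rule — branch into ¬(C ∧ (¬¬D → A))  //  A.
      branch 2.1 (add ¬(C ∧ (¬¬D → A))):
        ¬(C ∧ (¬¬D → A)): β-rule — branch into ¬C  //  ¬(¬¬D → A).
          branch 2.1.1 (add ¬C):
            × closes — contains both C and ¬C.
          branch 2.1.2 (add ¬(¬¬D → A)):
            ¬(¬¬D → A): α-rule — add ¬¬D, ¬A.
            × closes — contains both A and ¬A.
      branch 2.2 (add A):
        ○ open, literals {A=T, C=T}.
4 branches closed, 2 open.
Each open branch fixes some atoms; the unmentioned ones are free. Counting distinct full assignments: branch {A=F, C=T, D=F} (B) contributes 2 new; branch {A=T, C=T} (B, D) contributes 4 new. Total: 6.

6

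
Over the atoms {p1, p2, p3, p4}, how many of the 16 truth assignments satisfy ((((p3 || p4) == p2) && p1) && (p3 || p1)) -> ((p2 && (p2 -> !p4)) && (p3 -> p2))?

Initial set: {T (((((p3 || p4) == p2) && p1) && (p3 || p1)) -> ((p2 && (p2 -> !p4)) && (p3 -> p2)))}.
T (((((p3 || p4) == p2) && p1) && (p3 || p1)) -> ((p2 && (p2 -> !p4)) && (p3 -> p2))): β-rule — branch into F ((((p3 || p4) == p2) && p1) && (p3 || p1))  //  T ((p2 && (p2 -> !p4)) && (p3 -> p2)).
  branch 1 (add F ((((p3 || p4) == p2) && p1) && (p3 || p1))):
    F ((((p3 || p4) == p2) && p1) && (p3 || p1)): β-rule — branch into F (((p3 || p4) == p2) && p1)  //  F (p3 || p1).
      branch 1.1 (add F (((p3 || p4) == p2) && p1)):
        F (((p3 || p4) == p2) && p1): β-rule — branch into F ((p3 || p4) == p2)  //  F p1.
          branch 1.1.1 (add F ((p3 || p4) == p2)):
            F ((p3 || p4) == p2): β-rule — branch into T (p3 || p4), F p2  //  F (p3 || p4), T p2.
              branch 1.1.1.1 (add T (p3 || p4), F p2):
                T (p3 || p4): β-rule — branch into T p3  //  T p4.
                  branch 1.1.1.1.1 (add T p3):
                    ○ open, literals {p2=false, p3=true}.
                  branch 1.1.1.1.2 (add T p4):
                    ○ open, literals {p2=false, p4=true}.
              branch 1.1.1.2 (add F (p3 || p4), T p2):
                F (p3 || p4): α-rule — add F p3, F p4.
                ○ open, literals {p2=true, p3=false, p4=false}.
          branch 1.1.2 (add F p1):
            ○ open, literals {p1=false}.
      branch 1.2 (add F (p3 || p1)):
        F (p3 || p1): α-rule — add F p3, F p1.
        ○ open, literals {p1=false, p3=false}.
  branch 2 (add T ((p2 && (p2 -> !p4)) && (p3 -> p2))):
    T ((p2 && (p2 -> !p4)) && (p3 -> p2)): α-rule — add T (p2 && (p2 -> !p4)), T (p3 -> p2).
    T (p2 && (p2 -> !p4)): α-rule — add T p2, T (p2 -> !p4).
    T (p3 -> p2): β-rule — branch into F p3  //  T p2.
      branch 2.1 (add F p3):
        T (p2 -> !p4): β-rule — branch into F p2  //  T !p4.
          branch 2.1.1 (add F p2):
            × closes — contains both p2 and !p2.
          branch 2.1.2 (add T !p4):
            ○ open, literals {p2=true, p3=false, p4=false}.
      branch 2.2 (add T p2):
        T (p2 -> !p4): β-rule — branch into F p2  //  T !p4.
          branch 2.2.1 (add F p2):
            × closes — contains both p2 and !p2.
          branch 2.2.2 (add T !p4):
            ○ open, literals {p2=true, p4=false}.
2 branches closed, 7 open.
Each open branch fixes some atoms; the unmentioned ones are free. Counting distinct full assignments: branch {p2=false, p3=true} (p1, p4) contributes 4 new; branch {p2=false, p4=true} (p1, p3) contributes 2 new; branch {p2=true, p3=false, p4=false} (p1) contributes 2 new; branch {p1=false} (p2, p3, p4) contributes 4 new; branch {p1=false, p3=false} (p2, p4) contributes 0 new; branch {p2=true, p3=false, p4=false} (p1) contributes 0 new; branch {p2=true, p4=false} (p1, p3) contributes 1 new. Total: 13.

13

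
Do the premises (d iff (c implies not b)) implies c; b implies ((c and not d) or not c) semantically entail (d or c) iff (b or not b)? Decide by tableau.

Initial set: {T ((d iff (c implies not b)) implies c); T (b implies ((c and not d) or not c)); F ((d or c) iff (b or not b))}.
T ((d iff (c implies not b)) implies c): β-rule — branch into F (d iff (c implies not b))  //  T c.
  branch 1 (add F (d iff (c implies not b))):
    T (b implies ((c and not d) or not c)): β-rule — branch into F b  //  T ((c and not d) or not c).
      branch 1.1 (add F b):
        F ((d or c) iff (b or not b)): β-rule — branch into T (d or c), F (b or not b)  //  F (d or c), T (b or not b).
          branch 1.1.1 (add T (d or c), F (b or not b)):
            F (b or not b): α-rule — add F b, F not b.
            × closes — contains both b and not b.
          branch 1.1.2 (add F (d or c), T (b or not b)):
            F (d or c): α-rule — add F d, F c.
            F (d iff (c implies not b)): β-rule — branch into T d, F (c implies not b)  //  F d, T (c implies not b).
              branch 1.1.2.1 (add T d, F (c implies not b)):
                × closes — contains both d and not d.
              branch 1.1.2.2 (add F d, T (c implies not b)):
                T (b or not b): β-rule — branch into T b  //  T not b.
                  branch 1.1.2.2.1 (add T b):
                    × closes — contains both b and not b.
                  branch 1.1.2.2.2 (add T not b):
                    T (c implies not b): β-rule — branch into F c  //  T not b.
                      branch 1.1.2.2.2.1 (add F c):
                        ○ open, literals {b=false, c=false, d=false}.
                      branch 1.1.2.2.2.2 (add T not b):
                        ○ open, literals {b=false, c=false, d=false}.
      branch 1.2 (add T ((c and not d) or not c)):
        F ((d or c) iff (b or not b)): β-rule — branch into T (d or c), F (b or not b)  //  F (d or c), T (b or not b).
          branch 1.2.1 (add T (d or c), F (b or not b)):
            F (b or not b): α-rule — add F b, F not b.
            × closes — contains both b and not b.
          branch 1.2.2 (add F (d or c), T (b or not b)):
            F (d or c): α-rule — add F d, F c.
            F (d iff (c implies not b)): β-rule — branch into T d, F (c implies not b)  //  F d, T (c implies not b).
              branch 1.2.2.1 (add T d, F (c implies not b)):
                × closes — contains both d and not d.
              branch 1.2.2.2 (add F d, T (c implies not b)):
                T ((c and not d) or not c): β-rule — branch into T (c and not d)  //  T not c.
                  branch 1.2.2.2.1 (add T (c and not d)):
                    T (c and not d): α-rule — add T c, T not d.
                    × closes — contains both c and not c.
                  branch 1.2.2.2.2 (add T not c):
                    T (b or not b): β-rule — branch into T b  //  T not b.
                      branch 1.2.2.2.2.1 (add T b):
                        T (c implies not b): β-rule — branch into F c  //  T not b.
                          branch 1.2.2.2.2.1.1 (add F c):
                            ○ open, literals {b=true, c=false, d=false}.
                          branch 1.2.2.2.2.1.2 (add T not b):
                            × closes — contains both b and not b.
                      branch 1.2.2.2.2.2 (add T not b):
                        T (c implies not b): β-rule — branch into F c  //  T not b.
                          branch 1.2.2.2.2.2.1 (add F c):
                            ○ open, literals {b=false, c=false, d=false}.
                          branch 1.2.2.2.2.2.2 (add T not b):
                            ○ open, literals {b=false, c=false, d=false}.
  branch 2 (add T c):
    T (b implies ((c and not d) or not c)): β-rule — branch into F b  //  T ((c and not d) or not c).
      branch 2.1 (add F b):
        F ((d or c) iff (b or not b)): β-rule — branch into T (d or c), F (b or not b)  //  F (d or c), T (b or not b).
          branch 2.1.1 (add T (d or c), F (b or not b)):
            F (b or not b): α-rule — add F b, F not b.
            × closes — contains both b and not b.
          branch 2.1.2 (add F (d or c), T (b or not b)):
            F (d or c): α-rule — add F d, F c.
            × closes — contains both c and not c.
      branch 2.2 (add T ((c and not d) or not c)):
        F ((d or c) iff (b or not b)): β-rule — branch into T (d or c), F (b or not b)  //  F (d or c), T (b or not b).
          branch 2.2.1 (add T (d or c), F (b or not b)):
            F (b or not b): α-rule — add F b, F not b.
            × closes — contains both b and not b.
          branch 2.2.2 (add F (d or c), T (b or not b)):
            F (d or c): α-rule — add F d, F c.
            × closes — contains both c and not c.
11 branches closed, 5 open.
An open branch gives a countermodel: b=false, c=false, d=false (unmentioned atoms arbitrary); the premises hold there but the conclusion fails.

No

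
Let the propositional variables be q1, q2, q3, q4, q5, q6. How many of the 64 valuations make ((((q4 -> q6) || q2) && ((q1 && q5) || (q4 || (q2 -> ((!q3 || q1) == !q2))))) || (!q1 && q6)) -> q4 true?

Initial set: {(((((q4 -> q6) || q2) && ((q1 && q5) || (q4 || (q2 -> ((!q3 || q1) == !q2))))) || (!q1 && q6)) -> q4)}.
(((((q4 -> q6) || q2) && ((q1 && q5) || (q4 || (q2 -> ((!q3 || q1) == !q2))))) || (!q1 && q6)) -> q4): β-rule — branch into !((((q4 -> q6) || q2) && ((q1 && q5) || (q4 || (q2 -> ((!q3 || q1) == !q2))))) || (!q1 && q6))  //  q4.
  branch 1 (add !((((q4 -> q6) || q2) && ((q1 && q5) || (q4 || (q2 -> ((!q3 || q1) == !q2))))) || (!q1 && q6))):
    !((((q4 -> q6) || q2) && ((q1 && q5) || (q4 || (q2 -> ((!q3 || q1) == !q2))))) || (!q1 && q6)): α-rule — add !(((q4 -> q6) || q2) && ((q1 && q5) || (q4 || (q2 -> ((!q3 || q1) == !q2))))), !(!q1 && q6).
    !(((q4 -> q6) || q2) && ((q1 && q5) || (q4 || (q2 -> ((!q3 || q1) == !q2))))): β-rule — branch into !((q4 -> q6) || q2)  //  !((q1 && q5) || (q4 || (q2 -> ((!q3 || q1) == !q2)))).
      branch 1.1 (add !((q4 -> q6) || q2)):
        !((q4 -> q6) || q2): α-rule — add !(q4 -> q6), !q2.
        !(q4 -> q6): α-rule — add q4, !q6.
        !(!q1 && q6): β-rule — branch into !!q1  //  !q6.
          branch 1.1.1 (add !!q1):
            ○ open, literals {q1=true, q2=false, q4=true, q6=false}.
          branch 1.1.2 (add !q6):
            ○ open, literals {q2=false, q4=true, q6=false}.
      branch 1.2 (add !((q1 && q5) || (q4 || (q2 -> ((!q3 || q1) == !q2))))):
        !((q1 && q5) || (q4 || (q2 -> ((!q3 || q1) == !q2)))): α-rule — add !(q1 && q5), !(q4 || (q2 -> ((!q3 || q1) == !q2))).
        !(q4 || (q2 -> ((!q3 || q1) == !q2))): α-rule — add !q4, !(q2 -> ((!q3 || q1) == !q2)).
        !(q2 -> ((!q3 || q1) == !q2)): α-rule — add q2, !((!q3 || q1) == !q2).
        !(!q1 && q6): β-rule — branch into !!q1  //  !q6.
          branch 1.2.1 (add !!q1):
            !(q1 && q5): β-rule — branch into !q1  //  !q5.
              branch 1.2.1.1 (add !q1):
                × closes — contains both q1 and !q1.
              branch 1.2.1.2 (add !q5):
                !((!q3 || q1) == !q2): β-rule — branch into (!q3 || q1), !!q2  //  !(!q3 || q1), !q2.
                  branch 1.2.1.2.1 (add (!q3 || q1), !!q2):
                    (!q3 || q1): β-rule — branch into !q3  //  q1.
                      branch 1.2.1.2.1.1 (add !q3):
                        ○ open, literals {q1=true, q2=true, q3=false, q4=false, q5=false}.
                      branch 1.2.1.2.1.2 (add q1):
                        ○ open, literals {q1=true, q2=true, q4=false, q5=false}.
                  branch 1.2.1.2.2 (add !(!q3 || q1), !q2):
                    × closes — contains both q2 and !q2.
          branch 1.2.2 (add !q6):
            !(q1 && q5): β-rule — branch into !q1  //  !q5.
              branch 1.2.2.1 (add !q1):
                !((!q3 || q1) == !q2): β-rule — branch into (!q3 || q1), !!q2  //  !(!q3 || q1), !q2.
                  branch 1.2.2.1.1 (add (!q3 || q1), !!q2):
                    (!q3 || q1): β-rule — branch into !q3  //  q1.
                      branch 1.2.2.1.1.1 (add !q3):
                        ○ open, literals {q1=false, q2=true, q3=false, q4=false, q6=false}.
                      branch 1.2.2.1.1.2 (add q1):
                        × closes — contains both q1 and !q1.
                  branch 1.2.2.1.2 (add !(!q3 || q1), !q2):
                    × closes — contains both q2 and !q2.
              branch 1.2.2.2 (add !q5):
                !((!q3 || q1) == !q2): β-rule — branch into (!q3 || q1), !!q2  //  !(!q3 || q1), !q2.
                  branch 1.2.2.2.1 (add (!q3 || q1), !!q2):
                    (!q3 || q1): β-rule — branch into !q3  //  q1.
                      branch 1.2.2.2.1.1 (add !q3):
                        ○ open, literals {q2=true, q3=false, q4=false, q5=false, q6=false}.
                      branch 1.2.2.2.1.2 (add q1):
                        ○ open, literals {q1=true, q2=true, q4=false, q5=false, q6=false}.
                  branch 1.2.2.2.2 (add !(!q3 || q1), !q2):
                    × closes — contains both q2 and !q2.
  branch 2 (add q4):
    ○ open, literals {q4=true}.
5 branches closed, 8 open.
Each open branch fixes some atoms; the unmentioned ones are free. Counting distinct full assignments: branch {q1=true, q2=false, q4=true, q6=false} (q3, q5) contributes 4 new; branch {q2=false, q4=true, q6=false} (q1, q3, q5) contributes 4 new; branch {q1=true, q2=true, q3=false, q4=false, q5=false} (q6) contributes 2 new; branch {q1=true, q2=true, q4=false, q5=false} (q3, q6) contributes 2 new; branch {q1=false, q2=true, q3=false, q4=false, q6=false} (q5) contributes 2 new; branch {q2=true, q3=false, q4=false, q5=false, q6=false} (q1) contributes 0 new; branch {q1=true, q2=true, q4=false, q5=false, q6=false} (q3) contributes 0 new; branch {q4=true} (q1, q2, q3, q5, q6) contributes 24 new. Total: 38.

38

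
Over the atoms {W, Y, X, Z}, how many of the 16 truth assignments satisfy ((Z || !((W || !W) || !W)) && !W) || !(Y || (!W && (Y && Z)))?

10

Initial set: {(((Z || !((W || !W) || !W)) && !W) || !(Y || (!W && (Y && Z))))}.
(((Z || !((W || !W) || !W)) && !W) || !(Y || (!W && (Y && Z)))): β-rule — branch into ((Z || !((W || !W) || !W)) && !W)  //  !(Y || (!W && (Y && Z))).
  branch 1 (add ((Z || !((W || !W) || !W)) && !W)):
    ((Z || !((W || !W) || !W)) && !W): α-rule — add (Z || !((W || !W) || !W)), !W.
    (Z || !((W || !W) || !W)): β-rule — branch into Z  //  !((W || !W) || !W).
      branch 1.1 (add Z):
        ○ open, literals {W=0, Z=1}.
      branch 1.2 (add !((W || !W) || !W)):
        !((W || !W) || !W): α-rule — add !(W || !W), !!W.
        × closes — contains both W and !W.
  branch 2 (add !(Y || (!W && (Y && Z)))):
    !(Y || (!W && (Y && Z))): α-rule — add !Y, !(!W && (Y && Z)).
    !(!W && (Y && Z)): β-rule — branch into !!W  //  !(Y && Z).
      branch 2.1 (add !!W):
        ○ open, literals {W=1, Y=0}.
      branch 2.2 (add !(Y && Z)):
        !(Y && Z): β-rule — branch into !Y  //  !Z.
          branch 2.2.1 (add !Y):
            ○ open, literals {Y=0}.
          branch 2.2.2 (add !Z):
            ○ open, literals {Y=0, Z=0}.
1 branch closed, 4 open.
Each open branch fixes some atoms; the unmentioned ones are free. Counting distinct full assignments: branch {W=0, Z=1} (Y, X) contributes 4 new; branch {W=1, Y=0} (X, Z) contributes 4 new; branch {Y=0} (W, X, Z) contributes 2 new; branch {Y=0, Z=0} (W, X) contributes 0 new. Total: 10.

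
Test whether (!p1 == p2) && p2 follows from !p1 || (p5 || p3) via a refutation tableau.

Initial set: {(!p1 || (p5 || p3)); !((!p1 == p2) && p2)}.
(!p1 || (p5 || p3)): β-rule — branch into !p1  //  (p5 || p3).
  branch 1 (add !p1):
    !((!p1 == p2) && p2): β-rule — branch into !(!p1 == p2)  //  !p2.
      branch 1.1 (add !(!p1 == p2)):
        !(!p1 == p2): β-rule — branch into !p1, !p2  //  !!p1, p2.
          branch 1.1.1 (add !p1, !p2):
            ○ open, literals {p1=false, p2=false}.
          branch 1.1.2 (add !!p1, p2):
            × closes — contains both p1 and !p1.
      branch 1.2 (add !p2):
        ○ open, literals {p1=false, p2=false}.
  branch 2 (add (p5 || p3)):
    !((!p1 == p2) && p2): β-rule — branch into !(!p1 == p2)  //  !p2.
      branch 2.1 (add !(!p1 == p2)):
        (p5 || p3): β-rule — branch into p5  //  p3.
          branch 2.1.1 (add p5):
            !(!p1 == p2): β-rule — branch into !p1, !p2  //  !!p1, p2.
              branch 2.1.1.1 (add !p1, !p2):
                ○ open, literals {p1=false, p2=false, p5=true}.
              branch 2.1.1.2 (add !!p1, p2):
                ○ open, literals {p1=true, p2=true, p5=true}.
          branch 2.1.2 (add p3):
            !(!p1 == p2): β-rule — branch into !p1, !p2  //  !!p1, p2.
              branch 2.1.2.1 (add !p1, !p2):
                ○ open, literals {p1=false, p2=false, p3=true}.
              branch 2.1.2.2 (add !!p1, p2):
                ○ open, literals {p1=true, p2=true, p3=true}.
      branch 2.2 (add !p2):
        (p5 || p3): β-rule — branch into p5  //  p3.
          branch 2.2.1 (add p5):
            ○ open, literals {p2=false, p5=true}.
          branch 2.2.2 (add p3):
            ○ open, literals {p2=false, p3=true}.
1 branch closed, 8 open.
An open branch gives a countermodel: p1=false, p2=false (unmentioned atoms arbitrary); the premises hold there but the conclusion fails.

No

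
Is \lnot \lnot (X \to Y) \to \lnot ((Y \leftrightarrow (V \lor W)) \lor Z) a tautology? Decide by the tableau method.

Assume the negation and expand:
Initial set: {\lnot (\lnot \lnot (X \to Y) \to \lnot ((Y \leftrightarrow (V \lor W)) \lor Z))}.
\lnot (\lnot \lnot (X \to Y) \to \lnot ((Y \leftrightarrow (V \lor W)) \lor Z)): α-rule — add \lnot \lnot (X \to Y), \lnot \lnot ((Y \leftrightarrow (V \lor W)) \lor Z).
\lnot \lnot (X \to Y): drop double negation, giving (X \to Y).
\lnot \lnot ((Y \leftrightarrow (V \lor W)) \lor Z): β-rule — branch into (Y \leftrightarrow (V \lor W))  //  Z.
  branch 1 (add (Y \leftrightarrow (V \lor W))):
    (X \to Y): β-rule — branch into \lnot X  //  Y.
      branch 1.1 (add \lnot X):
        (Y \leftrightarrow (V \lor W)): β-rule — branch into Y, (V \lor W)  //  \lnot Y, \lnot (V \lor W).
          branch 1.1.1 (add Y, (V \lor W)):
            (V \lor W): β-rule — branch into V  //  W.
              branch 1.1.1.1 (add V):
                ○ open, literals {V=1, X=0, Y=1}.
              branch 1.1.1.2 (add W):
                ○ open, literals {W=1, X=0, Y=1}.
          branch 1.1.2 (add \lnot Y, \lnot (V \lor W)):
            \lnot (V \lor W): α-rule — add \lnot V, \lnot W.
            ○ open, literals {V=0, W=0, X=0, Y=0}.
      branch 1.2 (add Y):
        (Y \leftrightarrow (V \lor W)): β-rule — branch into Y, (V \lor W)  //  \lnot Y, \lnot (V \lor W).
          branch 1.2.1 (add Y, (V \lor W)):
            (V \lor W): β-rule — branch into V  //  W.
              branch 1.2.1.1 (add V):
                ○ open, literals {V=1, Y=1}.
              branch 1.2.1.2 (add W):
                ○ open, literals {W=1, Y=1}.
          branch 1.2.2 (add \lnot Y, \lnot (V \lor W)):
            × closes — contains both Y and \lnot Y.
  branch 2 (add Z):
    (X \to Y): β-rule — branch into \lnot X  //  Y.
      branch 2.1 (add \lnot X):
        ○ open, literals {X=0, Z=1}.
      branch 2.2 (add Y):
        ○ open, literals {Y=1, Z=1}.
1 branch closed, 7 open.
An open branch gives a countermodel: V=1, X=0, Y=1 (unmentioned atoms arbitrary); under it the original formula is false.

Not valid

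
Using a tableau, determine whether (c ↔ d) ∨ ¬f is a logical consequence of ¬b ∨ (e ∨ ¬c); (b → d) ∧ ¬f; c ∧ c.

Yes

Initial set: {(¬b ∨ (e ∨ ¬c)); ((b → d) ∧ ¬f); (c ∧ c); ¬((c ↔ d) ∨ ¬f)}.
((b → d) ∧ ¬f): α-rule — add (b → d), ¬f.
(c ∧ c): α-rule — add c, c.
¬((c ↔ d) ∨ ¬f): α-rule — add ¬(c ↔ d), ¬¬f.
× closes — contains both f and ¬f.
All 1 branch closes.
Every branch closed, so the premises entail the conclusion.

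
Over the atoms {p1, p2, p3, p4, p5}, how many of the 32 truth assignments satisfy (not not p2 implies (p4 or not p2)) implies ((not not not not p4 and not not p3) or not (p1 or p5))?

Initial set: {((not not p2 implies (p4 or not p2)) implies ((not not not not p4 and not not p3) or not (p1 or p5)))}.
((not not p2 implies (p4 or not p2)) implies ((not not not not p4 and not not p3) or not (p1 or p5))): β-rule — branch into not (not not p2 implies (p4 or not p2))  //  ((not not not not p4 and not not p3) or not (p1 or p5)).
  branch 1 (add not (not not p2 implies (p4 or not p2))):
    not (not not p2 implies (p4 or not p2)): α-rule — add not not p2, not (p4 or not p2).
    not not p2: drop double negation, giving p2.
    not (p4 or not p2): α-rule — add not p4, not not p2.
    ○ open, literals {p2=true, p4=false}.
  branch 2 (add ((not not not not p4 and not not p3) or not (p1 or p5))):
    ((not not not not p4 and not not p3) or not (p1 or p5)): β-rule — branch into (not not not not p4 and not not p3)  //  not (p1 or p5).
      branch 2.1 (add (not not not not p4 and not not p3)):
        (not not not not p4 and not not p3): α-rule — add not not not not p4, not not p3.
        not not not not p4: drop double negation, giving not not p4.
        not not p3: drop double negation, giving p3.
        not not p4: drop double negation, giving p4.
        ○ open, literals {p3=true, p4=true}.
      branch 2.2 (add not (p1 or p5)):
        not (p1 or p5): α-rule — add not p1, not p5.
        ○ open, literals {p1=false, p5=false}.
0 branches closed, 3 open.
Each open branch fixes some atoms; the unmentioned ones are free. Counting distinct full assignments: branch {p2=true, p4=false} (p1, p3, p5) contributes 8 new; branch {p3=true, p4=true} (p1, p2, p5) contributes 8 new; branch {p1=false, p5=false} (p2, p3, p4) contributes 4 new. Total: 20.

20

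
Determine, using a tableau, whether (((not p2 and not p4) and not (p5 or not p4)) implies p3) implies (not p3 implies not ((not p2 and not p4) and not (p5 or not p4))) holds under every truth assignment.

Assume the negation and expand:
Initial set: {not ((((not p2 and not p4) and not (p5 or not p4)) implies p3) implies (not p3 implies not ((not p2 and not p4) and not (p5 or not p4))))}.
not ((((not p2 and not p4) and not (p5 or not p4)) implies p3) implies (not p3 implies not ((not p2 and not p4) and not (p5 or not p4)))): α-rule — add (((not p2 and not p4) and not (p5 or not p4)) implies p3), not (not p3 implies not ((not p2 and not p4) and not (p5 or not p4))).
not (not p3 implies not ((not p2 and not p4) and not (p5 or not p4))): α-rule — add not p3, not not ((not p2 and not p4) and not (p5 or not p4)).
not not ((not p2 and not p4) and not (p5 or not p4)): α-rule — add (not p2 and not p4), not (p5 or not p4).
(not p2 and not p4): α-rule — add not p2, not p4.
not (p5 or not p4): α-rule — add not p5, not not p4.
× closes — contains both p4 and not p4.
All 1 branch closes.
Every branch closed, so the negation is unsatisfiable and the formula is valid.

Valid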